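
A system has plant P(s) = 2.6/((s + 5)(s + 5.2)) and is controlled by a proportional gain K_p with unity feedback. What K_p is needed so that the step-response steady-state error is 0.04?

K_p = 240

For a type-0 loop with proportional control, e_ss = 1/(1 + K_p·P(0)).
P(0) = 0.1. Require 1/(1 + K_p·0.1) = 0.04, so 1 + 0.1·K_p = 25.
K_p = (25 − 1)/0.1 = 240.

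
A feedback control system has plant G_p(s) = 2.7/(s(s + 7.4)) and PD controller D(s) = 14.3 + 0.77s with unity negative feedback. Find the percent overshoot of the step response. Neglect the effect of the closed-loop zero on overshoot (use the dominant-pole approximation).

2.46%

Forward path: (14.3 + 0.77s)·2.7/(s(s+7.4)). The closed-loop characteristic equation is s² + (7.4 + 2.7·0.77)s + 2.7·14.3 = 0.
That is s² + 9.479s + 38.61 = 0, so ω_n = 6.214 rad/s and ζ = 9.479/(2·6.214) = 0.7628.
%OS = 100·exp(−πζ/√(1−ζ²)) = 2.46%.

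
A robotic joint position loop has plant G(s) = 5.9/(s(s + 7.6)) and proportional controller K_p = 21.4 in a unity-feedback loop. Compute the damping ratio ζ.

ζ = 0.338

The closed-loop denominator is s(s+7.6) + 21.4·5.9 = s² + 7.6s + 126.3.
Matching s² + 2ζω_n s + ω_n²: ω_n = √126.3 = 11.24 rad/s and 2ζω_n = 7.6, so ζ = 7.6/(2·11.24) = 0.338.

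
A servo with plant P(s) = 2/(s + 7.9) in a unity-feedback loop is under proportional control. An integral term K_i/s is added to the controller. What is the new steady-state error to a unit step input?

Adding integral action puts a pole at s = 0 in the forward path, raising the system type to 1; a type-1 loop has zero steady-state error to a step.

0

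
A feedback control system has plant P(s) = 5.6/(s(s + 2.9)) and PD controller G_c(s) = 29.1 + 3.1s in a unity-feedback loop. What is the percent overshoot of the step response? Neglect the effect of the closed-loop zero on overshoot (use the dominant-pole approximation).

Forward path: (29.1 + 3.1s)·5.6/(s(s+2.9)). The closed-loop characteristic equation is s² + (2.9 + 5.6·3.1)s + 5.6·29.1 = 0.
That is s² + 20.26s + 163 = 0, so ω_n = 12.77 rad/s and ζ = 20.26/(2·12.77) = 0.7935.
%OS = 100·exp(−πζ/√(1−ζ²)) = 1.66%.

1.66%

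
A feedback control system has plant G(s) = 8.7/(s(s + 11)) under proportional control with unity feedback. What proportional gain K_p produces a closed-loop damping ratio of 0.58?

Closed-loop characteristic equation: s² + 11s + K_p·8.7 = 0.
So ω_n = √(8.7K_p) and 2ζω_n = 11, giving ζ = 11/(2√(8.7K_p)).
Setting ζ = 0.58: √(8.7K_p) = 11/(2·0.58) = 9.483, so K_p = 89.92/8.7 = 10.3.

K_p = 10.3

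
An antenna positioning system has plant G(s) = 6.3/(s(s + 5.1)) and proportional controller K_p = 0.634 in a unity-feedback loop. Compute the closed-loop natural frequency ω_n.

With unity feedback the closed-loop characteristic equation is s² + 5.1s + 0.634·6.3 = s² + 5.1s + 3.994 = 0.
So ω_n² = 3.994 ⇒ ω_n = 1.999 rad/s, and ζ = 5.1/(2ω_n) = 1.28.

ω_n = 2 rad/s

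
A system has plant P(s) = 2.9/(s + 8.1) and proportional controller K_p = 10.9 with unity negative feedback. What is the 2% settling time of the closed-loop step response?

T_s ≈ 0.101 s

Closed-loop transfer function: T(s) = K_p·P(s)/(1 + K_p·P(s)) = 31.61/(s + 8.1 + 31.61) = 31.61/(s + 39.71).
Time constant τ = 1/39.71 = 0.02518 s, so the 2% settling time is about 4τ = 0.101 s.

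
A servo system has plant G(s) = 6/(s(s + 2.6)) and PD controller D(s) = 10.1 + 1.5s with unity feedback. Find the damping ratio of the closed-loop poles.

ζ = 0.745

Forward path: (10.1 + 1.5s)·6/(s(s+2.6)). The closed-loop characteristic equation is s² + (2.6 + 6·1.5)s + 6·10.1 = 0.
That is s² + 11.6s + 60.6 = 0, so ω_n = 7.785 rad/s and ζ = 11.6/(2·7.785) = 0.7451.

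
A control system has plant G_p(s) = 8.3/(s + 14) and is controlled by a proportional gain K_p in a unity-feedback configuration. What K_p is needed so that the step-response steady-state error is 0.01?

Steady-state error for a unit step on this type-0 loop is 1/(1 + K_p·G_p(0)).
G_p(0) = 0.5929. Require 1/(1 + K_p·0.5929) = 0.01, so 1 + 0.5929·K_p = 100.
K_p = (100 − 1)/0.5929 = 167.

K_p = 167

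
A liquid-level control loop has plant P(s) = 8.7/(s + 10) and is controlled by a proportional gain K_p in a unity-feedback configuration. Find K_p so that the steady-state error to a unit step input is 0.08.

The loop is type 0, so e_ss(step) = 1/(1 + K_pos) with K_pos = K_p·P(0).
P(0) = 0.87. Require 1/(1 + K_p·0.87) = 0.08, so 1 + 0.87·K_p = 12.5.
K_p = (12.5 − 1)/0.87 = 13.2.

K_p = 13.2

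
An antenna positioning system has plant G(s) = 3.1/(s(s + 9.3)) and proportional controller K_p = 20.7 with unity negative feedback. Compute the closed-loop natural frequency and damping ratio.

ω_n = 8.01 rad/s, ζ = 0.58

The closed-loop denominator is s(s+9.3) + 20.7·3.1 = s² + 9.3s + 64.17.
Matching s² + 2ζω_n s + ω_n²: ω_n = √64.17 = 8.011 rad/s and 2ζω_n = 9.3, so ζ = 9.3/(2·8.011) = 0.58.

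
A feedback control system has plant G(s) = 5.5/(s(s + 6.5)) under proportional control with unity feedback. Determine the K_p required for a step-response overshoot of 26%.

From %OS = 100·exp(−πζ/√(1−ζ²)) = 26%, ζ = −ln(0.26)/√(π²+ln²(0.26)) = 0.3941.
Characteristic equation s² + 6.5s + 5.5K_p = 0 gives ζ = 6.5/(2√(5.5K_p)).
Setting ζ = 0.3941: √(5.5K_p) = 6.5/(2·0.3941) = 8.247, so K_p = 68.01/5.5 = 12.4.

K_p = 12.4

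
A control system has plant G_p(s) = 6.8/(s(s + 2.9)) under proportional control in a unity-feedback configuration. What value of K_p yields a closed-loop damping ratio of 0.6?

K_p = 0.859

Closed-loop characteristic equation: s² + 2.9s + K_p·6.8 = 0.
So ω_n = √(6.8K_p) and 2ζω_n = 2.9, giving ζ = 2.9/(2√(6.8K_p)).
Setting ζ = 0.6: √(6.8K_p) = 2.9/(2·0.6) = 2.417, so K_p = 5.84/6.8 = 0.859.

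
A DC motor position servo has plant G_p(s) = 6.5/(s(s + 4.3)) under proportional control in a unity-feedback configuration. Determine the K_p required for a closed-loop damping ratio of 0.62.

Closed-loop characteristic equation: s² + 4.3s + K_p·6.5 = 0.
So ω_n = √(6.5K_p) and 2ζω_n = 4.3, giving ζ = 4.3/(2√(6.5K_p)).
Setting ζ = 0.62: √(6.5K_p) = 4.3/(2·0.62) = 3.468, so K_p = 12.03/6.5 = 1.85.

K_p = 1.85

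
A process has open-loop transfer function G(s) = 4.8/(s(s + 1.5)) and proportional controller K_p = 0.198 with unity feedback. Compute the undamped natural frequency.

The closed-loop denominator is s(s+1.5) + 0.198·4.8 = s² + 1.5s + 0.9504.
Matching s² + 2ζω_n s + ω_n²: ω_n = √0.9504 = 0.9749 rad/s and 2ζω_n = 1.5, so ζ = 1.5/(2·0.9749) = 0.769.

ω_n = 0.975 rad/s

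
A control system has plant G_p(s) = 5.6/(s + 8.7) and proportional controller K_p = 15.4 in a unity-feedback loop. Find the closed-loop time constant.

Closed-loop transfer function: T(s) = K_p·G_p(s)/(1 + K_p·G_p(s)) = 86.24/(s + 8.7 + 86.24) = 86.24/(s + 94.94).
Time constant τ = 1/94.94 = 0.0105 s.

τ = 0.0105 s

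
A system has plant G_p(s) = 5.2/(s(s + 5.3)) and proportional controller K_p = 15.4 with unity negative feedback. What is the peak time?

T_p = 0.368 s

Closed-loop characteristic equation: s² + 5.3s + 80.08 = 0, so ω_n = 8.949 rad/s and ζ = 5.3/(2·8.949) = 0.2961.
Damped frequency ω_d = ω_n√(1−ζ²) = 8.547 rad/s, so peak time T_p = π/ω_d = 0.368 s.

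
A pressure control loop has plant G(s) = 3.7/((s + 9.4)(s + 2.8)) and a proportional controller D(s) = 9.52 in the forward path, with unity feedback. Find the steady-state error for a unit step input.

The loop is type 0. Static position error constant K_pos = D(0)·G(0) = 9.52·0.1406 = 1.338.
Steady-state error to a unit step: e_ss = 1/(1+K_pos) = 1/2.338 = 0.428.

0.428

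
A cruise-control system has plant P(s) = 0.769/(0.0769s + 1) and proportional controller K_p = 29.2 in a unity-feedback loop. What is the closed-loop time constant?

Closed loop: T(s) = K_p·P/(1+K_p·P) = 22.45/(0.0769s + 1 + 22.45), with pole at s = −(1 + 22.45)/0.0769 = −305.
Closed-loop time constant τ = 1/305 = 0.00328 s.

τ = 0.00328 s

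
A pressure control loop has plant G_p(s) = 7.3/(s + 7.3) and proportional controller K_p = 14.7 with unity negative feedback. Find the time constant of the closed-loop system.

τ = 0.00873 s

Closed-loop transfer function: T(s) = K_p·G_p(s)/(1 + K_p·G_p(s)) = 107.3/(s + 7.3 + 107.3) = 107.3/(s + 114.6).
Time constant τ = 1/114.6 = 0.00873 s.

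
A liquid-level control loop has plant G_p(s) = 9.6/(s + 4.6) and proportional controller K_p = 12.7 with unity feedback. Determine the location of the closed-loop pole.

s = -126.5

Closed-loop transfer function: T(s) = K_p·G_p(s)/(1 + K_p·G_p(s)) = 121.9/(s + 4.6 + 121.9) = 121.9/(s + 126.5).
The closed-loop pole is at s = −126.5.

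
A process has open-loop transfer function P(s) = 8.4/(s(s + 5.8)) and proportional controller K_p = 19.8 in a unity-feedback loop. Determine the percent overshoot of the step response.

The closed-loop denominator s² + 5.8s + 166.3 gives ω_n = √166.3 = 12.9 and ζ = 5.8/(2ω_n) = 0.2249.
%OS = 100·exp(−πζ/√(1−ζ²)) = 100·exp(−π·0.2249/√0.9494) = 48.4%.

48.4%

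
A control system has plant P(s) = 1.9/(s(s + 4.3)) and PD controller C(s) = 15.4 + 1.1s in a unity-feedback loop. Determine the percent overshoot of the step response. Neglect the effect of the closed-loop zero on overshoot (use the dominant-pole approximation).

10%

Forward path: (15.4 + 1.1s)·1.9/(s(s+4.3)). The closed-loop characteristic equation is s² + (4.3 + 1.9·1.1)s + 1.9·15.4 = 0.
That is s² + 6.39s + 29.26 = 0, so ω_n = 5.409 rad/s and ζ = 6.39/(2·5.409) = 0.5907.
%OS = 100·exp(−πζ/√(1−ζ²)) = 10%.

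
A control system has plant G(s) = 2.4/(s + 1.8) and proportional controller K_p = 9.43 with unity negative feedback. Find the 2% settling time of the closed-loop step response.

T_s ≈ 0.164 s

Closed-loop transfer function: T(s) = K_p·G(s)/(1 + K_p·G(s)) = 22.63/(s + 1.8 + 22.63) = 22.63/(s + 24.43).
Time constant τ = 1/24.43 = 0.04093 s, so the 2% settling time is about 4τ = 0.164 s.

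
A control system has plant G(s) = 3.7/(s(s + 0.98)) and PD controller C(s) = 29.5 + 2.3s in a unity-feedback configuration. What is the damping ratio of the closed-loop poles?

ζ = 0.454

Forward path: (29.5 + 2.3s)·3.7/(s(s+0.98)). The closed-loop characteristic equation is s² + (0.98 + 3.7·2.3)s + 3.7·29.5 = 0.
That is s² + 9.49s + 109.2 = 0, so ω_n = 10.45 rad/s and ζ = 9.49/(2·10.45) = 0.4542.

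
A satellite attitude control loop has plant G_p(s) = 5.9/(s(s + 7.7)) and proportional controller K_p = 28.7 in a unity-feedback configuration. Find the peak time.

T_p = 0.253 s

Closed-loop characteristic equation: s² + 7.7s + 169.3 = 0, so ω_n = 13.01 rad/s and ζ = 7.7/(2·13.01) = 0.2959.
Damped frequency ω_d = ω_n√(1−ζ²) = 12.43 rad/s, so peak time T_p = π/ω_d = 0.253 s.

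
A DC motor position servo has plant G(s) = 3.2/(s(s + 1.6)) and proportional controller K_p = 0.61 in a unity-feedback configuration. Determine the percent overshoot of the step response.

The closed-loop denominator s² + 1.6s + 1.952 gives ω_n = √1.952 = 1.397 and ζ = 1.6/(2ω_n) = 0.5726.
%OS = 100·exp(−πζ/√(1−ζ²)) = 100·exp(−π·0.5726/√0.6721) = 11.1%.

11.1%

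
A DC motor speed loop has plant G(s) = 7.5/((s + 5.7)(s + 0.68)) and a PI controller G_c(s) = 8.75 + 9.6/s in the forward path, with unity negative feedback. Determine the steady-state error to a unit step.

0

The open loop G_c(s)G(s) has a pole at the origin (type 1), so the static position error constant is infinite and e_ss = 1/(1+∞) = 0.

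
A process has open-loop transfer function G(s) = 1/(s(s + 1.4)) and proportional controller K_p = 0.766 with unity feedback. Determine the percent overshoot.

1.52%

From 1 + K_pG(s) = 0: s² + 1.4s + 0.766 = 0 ⇒ ω_n = 0.8752, ζ = 0.7998.
%OS = 100·exp(−πζ/√(1−ζ²)) = 100·exp(−π·0.7998/√0.3603) = 1.52%.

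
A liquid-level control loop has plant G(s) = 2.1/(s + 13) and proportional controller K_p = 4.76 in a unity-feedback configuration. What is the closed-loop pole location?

Closed-loop transfer function: T(s) = K_p·G(s)/(1 + K_p·G(s)) = 9.996/(s + 13 + 9.996) = 9.996/(s + 23).
The closed-loop pole is at s = −23.

s = -23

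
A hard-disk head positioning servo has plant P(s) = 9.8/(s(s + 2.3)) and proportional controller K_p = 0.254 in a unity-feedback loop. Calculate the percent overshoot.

From 1 + K_pP(s) = 0: s² + 2.3s + 2.489 = 0 ⇒ ω_n = 1.578, ζ = 0.7289.
%OS = 100·exp(−πζ/√(1−ζ²)) = 100·exp(−π·0.7289/√0.4687) = 3.53%.

3.53%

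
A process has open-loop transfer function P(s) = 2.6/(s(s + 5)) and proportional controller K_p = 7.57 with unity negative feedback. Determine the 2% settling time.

T_s ≈ 1.6 s

Closed-loop characteristic equation: s² + 5s + 19.68 = 0, so ω_n = 4.436 rad/s and ζ = 5/(2·4.436) = 0.5635.
2% settling time T_s ≈ 4/(ζω_n) = 4/2.5 = 1.6 s.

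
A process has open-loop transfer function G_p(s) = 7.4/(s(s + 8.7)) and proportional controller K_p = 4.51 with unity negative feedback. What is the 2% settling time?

From 1 + K_pG_p(s) = 0: s² + 8.7s + 33.37 = 0 ⇒ ω_n = 5.777, ζ = 0.753.
2% settling time T_s ≈ 4/(ζω_n) = 4/4.35 = 0.92 s.

T_s ≈ 0.92 s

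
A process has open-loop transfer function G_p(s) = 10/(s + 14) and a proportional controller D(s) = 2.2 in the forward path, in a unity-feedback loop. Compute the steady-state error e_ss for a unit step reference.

0.389

The loop is type 0. Static position error constant K_pos = D(0)·G_p(0) = 2.2·0.7143 = 1.571.
Steady-state error to a unit step: e_ss = 1/(1+K_pos) = 1/2.571 = 0.389.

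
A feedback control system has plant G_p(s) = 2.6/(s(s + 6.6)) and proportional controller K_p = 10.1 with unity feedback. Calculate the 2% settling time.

The closed-loop denominator s² + 6.6s + 26.26 gives ω_n = √26.26 = 5.124 and ζ = 6.6/(2ω_n) = 0.644.
2% settling time T_s ≈ 4/(ζω_n) = 4/3.3 = 1.21 s.

T_s ≈ 1.21 s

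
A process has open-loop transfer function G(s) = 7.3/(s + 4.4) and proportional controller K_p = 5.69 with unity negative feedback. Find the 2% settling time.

Closed-loop transfer function: T(s) = K_p·G(s)/(1 + K_p·G(s)) = 41.54/(s + 4.4 + 41.54) = 41.54/(s + 45.94).
Time constant τ = 1/45.94 = 0.02177 s, so the 2% settling time is about 4τ = 0.0871 s.

T_s ≈ 0.0871 s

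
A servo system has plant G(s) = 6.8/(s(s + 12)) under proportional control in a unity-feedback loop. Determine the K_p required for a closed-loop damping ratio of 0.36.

Closed-loop characteristic equation: s² + 12s + K_p·6.8 = 0.
So ω_n = √(6.8K_p) and 2ζω_n = 12, giving ζ = 12/(2√(6.8K_p)).
Setting ζ = 0.36: √(6.8K_p) = 12/(2·0.36) = 16.67, so K_p = 277.8/6.8 = 40.8.

K_p = 40.8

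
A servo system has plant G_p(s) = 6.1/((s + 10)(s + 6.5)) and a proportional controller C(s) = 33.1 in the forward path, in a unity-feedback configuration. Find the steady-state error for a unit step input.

0.244

The loop is type 0. Static position error constant K_pos = C(0)·G_p(0) = 33.1·0.09385 = 3.106.
Steady-state error to a unit step: e_ss = 1/(1+K_pos) = 1/4.106 = 0.244.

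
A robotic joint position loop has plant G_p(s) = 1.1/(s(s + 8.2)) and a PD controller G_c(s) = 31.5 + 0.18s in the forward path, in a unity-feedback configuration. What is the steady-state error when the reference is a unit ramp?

0.237

The loop has one pole at the origin (type 1). Velocity error constant K_v = lim_{s→0} s·G_c(s)G_p(s) = 31.5·1.1/8.2 = 4.226.
Steady-state error to a unit ramp: e_ss = 1/K_v = 0.237.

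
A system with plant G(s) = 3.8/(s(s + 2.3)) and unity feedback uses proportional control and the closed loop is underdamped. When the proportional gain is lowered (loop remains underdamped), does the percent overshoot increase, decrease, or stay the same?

ζ = 2.3/(2√(3.8K_p)) rises as K_p falls; higher damping means less overshoot.

decrease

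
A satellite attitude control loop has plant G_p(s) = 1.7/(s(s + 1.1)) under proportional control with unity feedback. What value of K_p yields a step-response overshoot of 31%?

K_p = 1.46

From %OS = 100·exp(−πζ/√(1−ζ²)) = 31%, ζ = −ln(0.31)/√(π²+ln²(0.31)) = 0.3493.
Characteristic equation s² + 1.1s + 1.7K_p = 0 gives ζ = 1.1/(2√(1.7K_p)).
Setting ζ = 0.3493: √(1.7K_p) = 1.1/(2·0.3493) = 1.575, so K_p = 2.479/1.7 = 1.46.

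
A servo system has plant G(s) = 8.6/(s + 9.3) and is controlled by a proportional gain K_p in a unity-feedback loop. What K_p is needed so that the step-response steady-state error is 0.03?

The loop is type 0, so e_ss(step) = 1/(1 + K_pos) with K_pos = K_p·G(0).
G(0) = 0.9247. Require 1/(1 + K_p·0.9247) = 0.03, so 1 + 0.9247·K_p = 33.33.
K_p = (33.33 − 1)/0.9247 = 35.

K_p = 35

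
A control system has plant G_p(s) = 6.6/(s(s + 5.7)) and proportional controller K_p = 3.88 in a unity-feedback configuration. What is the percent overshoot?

Closed-loop characteristic equation: s² + 5.7s + 25.61 = 0, so ω_n = 5.06 rad/s and ζ = 5.7/(2·5.06) = 0.5632.
%OS = 100·exp(−πζ/√(1−ζ²)) = 100·exp(−π·0.5632/√0.6828) = 11.8%.

11.8%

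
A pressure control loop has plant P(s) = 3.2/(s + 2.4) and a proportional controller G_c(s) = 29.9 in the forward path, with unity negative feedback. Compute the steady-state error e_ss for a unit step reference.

0.0245

The loop is type 0. Static position error constant K_pos = G_c(0)·P(0) = 29.9·1.333 = 39.87.
Steady-state error to a unit step: e_ss = 1/(1+K_pos) = 1/40.87 = 0.0245.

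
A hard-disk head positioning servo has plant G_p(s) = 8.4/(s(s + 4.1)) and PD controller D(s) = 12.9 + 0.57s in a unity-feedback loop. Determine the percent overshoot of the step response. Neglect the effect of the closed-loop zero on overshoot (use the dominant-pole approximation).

22.7%

Forward path: (12.9 + 0.57s)·8.4/(s(s+4.1)). The closed-loop characteristic equation is s² + (4.1 + 8.4·0.57)s + 8.4·12.9 = 0.
That is s² + 8.888s + 108.4 = 0, so ω_n = 10.41 rad/s and ζ = 8.888/(2·10.41) = 0.4269.
%OS = 100·exp(−πζ/√(1−ζ²)) = 22.7%.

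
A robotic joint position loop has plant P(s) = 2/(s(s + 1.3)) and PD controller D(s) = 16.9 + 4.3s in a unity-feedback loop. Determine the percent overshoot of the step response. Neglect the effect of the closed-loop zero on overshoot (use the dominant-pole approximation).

Forward path: (16.9 + 4.3s)·2/(s(s+1.3)). The closed-loop characteristic equation is s² + (1.3 + 2·4.3)s + 2·16.9 = 0.
That is s² + 9.9s + 33.8 = 0, so ω_n = 5.814 rad/s and ζ = 9.9/(2·5.814) = 0.8514.
%OS = 100·exp(−πζ/√(1−ζ²)) = 0.61%.

0.61%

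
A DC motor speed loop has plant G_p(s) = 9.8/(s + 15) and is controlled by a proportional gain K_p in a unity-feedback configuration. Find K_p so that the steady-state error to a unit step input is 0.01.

The loop is type 0, so e_ss(step) = 1/(1 + K_pos) with K_pos = K_p·G_p(0).
G_p(0) = 0.6533. Require 1/(1 + K_p·0.6533) = 0.01, so 1 + 0.6533·K_p = 100.
K_p = (100 − 1)/0.6533 = 152.

K_p = 152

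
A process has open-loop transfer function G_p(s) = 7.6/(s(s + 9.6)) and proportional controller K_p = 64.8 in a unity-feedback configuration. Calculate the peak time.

T_p = 0.145 s

From 1 + K_pG_p(s) = 0: s² + 9.6s + 492.5 = 0 ⇒ ω_n = 22.19, ζ = 0.2163.
Damped frequency ω_d = ω_n√(1−ζ²) = 21.67 rad/s, so peak time T_p = π/ω_d = 0.145 s.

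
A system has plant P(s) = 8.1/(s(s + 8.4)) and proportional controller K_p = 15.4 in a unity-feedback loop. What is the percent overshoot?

Closed-loop characteristic equation: s² + 8.4s + 124.7 = 0, so ω_n = 11.17 rad/s and ζ = 8.4/(2·11.17) = 0.3761.
%OS = 100·exp(−πζ/√(1−ζ²)) = 100·exp(−π·0.3761/√0.8586) = 27.9%.

27.9%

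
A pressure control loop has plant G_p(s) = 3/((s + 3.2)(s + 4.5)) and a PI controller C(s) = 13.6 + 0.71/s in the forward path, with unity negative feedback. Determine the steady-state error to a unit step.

0

The open loop C(s)G_p(s) has a pole at the origin (type 1), so the static position error constant is infinite and e_ss = 1/(1+∞) = 0.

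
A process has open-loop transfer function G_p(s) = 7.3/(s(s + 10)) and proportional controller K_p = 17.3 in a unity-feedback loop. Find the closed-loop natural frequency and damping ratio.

1 + K_p·G_p(s) = 0 gives s² + 10s + 126.3 = 0.
So ω_n² = 126.3 ⇒ ω_n = 11.24 rad/s, and ζ = 10/(2ω_n) = 0.445.

ω_n = 11.2 rad/s, ζ = 0.445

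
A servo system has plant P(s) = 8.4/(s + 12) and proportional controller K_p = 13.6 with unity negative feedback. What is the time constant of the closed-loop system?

τ = 0.00792 s

Closed-loop transfer function: T(s) = K_p·P(s)/(1 + K_p·P(s)) = 114.2/(s + 12 + 114.2) = 114.2/(s + 126.2).
Time constant τ = 1/126.2 = 0.00792 s.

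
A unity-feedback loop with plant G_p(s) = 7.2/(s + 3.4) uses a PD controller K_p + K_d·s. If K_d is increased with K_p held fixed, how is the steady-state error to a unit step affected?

At s = 0 the derivative term contributes nothing: C(0) = K_p regardless of K_d, so K_pos = K_p·G_p(0) and e_ss are unchanged.

unchanged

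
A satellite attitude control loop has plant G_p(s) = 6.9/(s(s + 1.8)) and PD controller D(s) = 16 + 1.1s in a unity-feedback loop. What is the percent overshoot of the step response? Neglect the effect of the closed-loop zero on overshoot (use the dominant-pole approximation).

Forward path: (16 + 1.1s)·6.9/(s(s+1.8)). The closed-loop characteristic equation is s² + (1.8 + 6.9·1.1)s + 6.9·16 = 0.
That is s² + 9.39s + 110.4 = 0, so ω_n = 10.51 rad/s and ζ = 9.39/(2·10.51) = 0.4468.
%OS = 100·exp(−πζ/√(1−ζ²)) = 20.8%.

20.8%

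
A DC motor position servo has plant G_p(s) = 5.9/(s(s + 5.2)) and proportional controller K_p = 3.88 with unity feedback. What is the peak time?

T_p = 0.782 s

From 1 + K_pG_p(s) = 0: s² + 5.2s + 22.89 = 0 ⇒ ω_n = 4.785, ζ = 0.5434.
Damped frequency ω_d = ω_n√(1−ζ²) = 4.016 rad/s, so peak time T_p = π/ω_d = 0.782 s.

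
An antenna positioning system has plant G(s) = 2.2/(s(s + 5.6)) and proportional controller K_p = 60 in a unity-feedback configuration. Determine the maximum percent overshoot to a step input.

45.4%

The closed-loop denominator s² + 5.6s + 132 gives ω_n = √132 = 11.49 and ζ = 5.6/(2ω_n) = 0.2437.
%OS = 100·exp(−πζ/√(1−ζ²)) = 100·exp(−π·0.2437/√0.9406) = 45.4%.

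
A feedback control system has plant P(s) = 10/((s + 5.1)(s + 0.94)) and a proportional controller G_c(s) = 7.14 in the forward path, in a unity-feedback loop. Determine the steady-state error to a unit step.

0.0629

The loop is type 0. Static position error constant K_pos = G_c(0)·P(0) = 7.14·2.086 = 14.89.
Steady-state error to a unit step: e_ss = 1/(1+K_pos) = 1/15.89 = 0.0629.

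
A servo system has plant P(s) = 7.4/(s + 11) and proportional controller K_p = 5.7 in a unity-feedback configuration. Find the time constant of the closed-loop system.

Closed-loop transfer function: T(s) = K_p·P(s)/(1 + K_p·P(s)) = 42.18/(s + 11 + 42.18) = 42.18/(s + 53.18).
Time constant τ = 1/53.18 = 0.0188 s.

τ = 0.0188 s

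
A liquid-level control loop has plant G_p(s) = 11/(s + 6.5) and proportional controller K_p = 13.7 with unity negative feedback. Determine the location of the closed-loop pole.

Closed-loop transfer function: T(s) = K_p·G_p(s)/(1 + K_p·G_p(s)) = 150.7/(s + 6.5 + 150.7) = 150.7/(s + 157.2).
The closed-loop pole is at s = −157.2.

s = -157.2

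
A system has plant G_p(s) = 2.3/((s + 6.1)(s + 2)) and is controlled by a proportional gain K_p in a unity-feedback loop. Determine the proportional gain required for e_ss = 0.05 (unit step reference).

The loop is type 0, so e_ss(step) = 1/(1 + K_pos) with K_pos = K_p·G_p(0).
G_p(0) = 0.1885. Require 1/(1 + K_p·0.1885) = 0.05, so 1 + 0.1885·K_p = 20.
K_p = (20 − 1)/0.1885 = 101.

K_p = 101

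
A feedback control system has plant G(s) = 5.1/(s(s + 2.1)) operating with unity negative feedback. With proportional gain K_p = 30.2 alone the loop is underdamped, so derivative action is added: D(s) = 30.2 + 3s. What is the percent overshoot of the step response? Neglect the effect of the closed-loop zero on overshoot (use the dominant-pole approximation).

Forward path: (30.2 + 3s)·5.1/(s(s+2.1)). The closed-loop characteristic equation is s² + (2.1 + 5.1·3)s + 5.1·30.2 = 0.
That is s² + 17.4s + 154 = 0, so ω_n = 12.41 rad/s and ζ = 17.4/(2·12.41) = 0.701.
%OS = 100·exp(−πζ/√(1−ζ²)) = 4.56%.

4.56%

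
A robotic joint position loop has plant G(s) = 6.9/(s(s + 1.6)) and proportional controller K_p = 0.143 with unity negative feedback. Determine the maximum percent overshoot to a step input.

1.4%

Closed-loop characteristic equation: s² + 1.6s + 0.9867 = 0, so ω_n = 0.9933 rad/s and ζ = 1.6/(2·0.9933) = 0.8054.
%OS = 100·exp(−πζ/√(1−ζ²)) = 100·exp(−π·0.8054/√0.3514) = 1.4%.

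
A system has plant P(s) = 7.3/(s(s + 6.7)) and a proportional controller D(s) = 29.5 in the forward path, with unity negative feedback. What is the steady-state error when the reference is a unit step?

The open loop D(s)P(s) has a pole at the origin (type 1), so the static position error constant is infinite and e_ss = 1/(1+∞) = 0.

0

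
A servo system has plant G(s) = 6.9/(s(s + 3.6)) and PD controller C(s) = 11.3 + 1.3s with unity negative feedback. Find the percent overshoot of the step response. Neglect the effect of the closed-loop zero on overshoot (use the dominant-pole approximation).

4.14%

Forward path: (11.3 + 1.3s)·6.9/(s(s+3.6)). The closed-loop characteristic equation is s² + (3.6 + 6.9·1.3)s + 6.9·11.3 = 0.
That is s² + 12.57s + 77.97 = 0, so ω_n = 8.83 rad/s and ζ = 12.57/(2·8.83) = 0.7118.
%OS = 100·exp(−πζ/√(1−ζ²)) = 4.14%.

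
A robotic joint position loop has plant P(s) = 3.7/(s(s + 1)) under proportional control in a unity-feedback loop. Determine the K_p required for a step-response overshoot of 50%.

K_p = 1.46

From %OS = 100·exp(−πζ/√(1−ζ²)) = 50%, ζ = −ln(0.5)/√(π²+ln²(0.5)) = 0.2155.
Characteristic equation s² + 1s + 3.7K_p = 0 gives ζ = 1/(2√(3.7K_p)).
Setting ζ = 0.2155: √(3.7K_p) = 1/(2·0.2155) = 2.321, so K_p = 5.386/3.7 = 1.46.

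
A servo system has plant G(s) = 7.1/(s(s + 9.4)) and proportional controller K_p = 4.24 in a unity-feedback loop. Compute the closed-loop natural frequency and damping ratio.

ω_n = 5.49 rad/s, ζ = 0.857

With unity feedback the closed-loop characteristic equation is s² + 9.4s + 4.24·7.1 = s² + 9.4s + 30.1 = 0.
Matching s² + 2ζω_n s + ω_n²: ω_n = √30.1 = 5.487 rad/s and 2ζω_n = 9.4, so ζ = 9.4/(2·5.487) = 0.857.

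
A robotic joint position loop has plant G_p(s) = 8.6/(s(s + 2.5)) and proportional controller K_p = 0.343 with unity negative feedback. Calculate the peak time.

From 1 + K_pG_p(s) = 0: s² + 2.5s + 2.95 = 0 ⇒ ω_n = 1.717, ζ = 0.7278.
Damped frequency ω_d = ω_n√(1−ζ²) = 1.178 rad/s, so peak time T_p = π/ω_d = 2.67 s.

T_p = 2.67 s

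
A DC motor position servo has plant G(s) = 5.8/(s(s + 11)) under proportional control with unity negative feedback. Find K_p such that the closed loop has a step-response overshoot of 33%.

K_p = 47.1

From %OS = 100·exp(−πζ/√(1−ζ²)) = 33%, ζ = −ln(0.33)/√(π²+ln²(0.33)) = 0.3328.
Characteristic equation s² + 11s + 5.8K_p = 0 gives ζ = 11/(2√(5.8K_p)).
Setting ζ = 0.3328: √(5.8K_p) = 11/(2·0.3328) = 16.53, so K_p = 273.1/5.8 = 47.1.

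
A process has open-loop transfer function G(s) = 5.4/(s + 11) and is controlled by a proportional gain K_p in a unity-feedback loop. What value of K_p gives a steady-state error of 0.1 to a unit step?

K_p = 18.3

Steady-state error for a unit step on this type-0 loop is 1/(1 + K_p·G(0)).
G(0) = 0.4909. Require 1/(1 + K_p·0.4909) = 0.1, so 1 + 0.4909·K_p = 10.
K_p = (10 − 1)/0.4909 = 18.3.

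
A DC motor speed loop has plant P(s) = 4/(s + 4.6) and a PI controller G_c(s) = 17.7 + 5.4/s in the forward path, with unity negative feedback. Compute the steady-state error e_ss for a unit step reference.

The open loop G_c(s)P(s) has a pole at the origin (type 1), so the static position error constant is infinite and e_ss = 1/(1+∞) = 0.

0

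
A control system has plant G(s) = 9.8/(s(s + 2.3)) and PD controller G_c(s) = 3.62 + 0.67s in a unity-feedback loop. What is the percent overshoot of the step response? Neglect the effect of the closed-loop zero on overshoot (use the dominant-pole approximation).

3.02%

Forward path: (3.62 + 0.67s)·9.8/(s(s+2.3)). The closed-loop characteristic equation is s² + (2.3 + 9.8·0.67)s + 9.8·3.62 = 0.
That is s² + 8.866s + 35.48 = 0, so ω_n = 5.956 rad/s and ζ = 8.866/(2·5.956) = 0.7443.
%OS = 100·exp(−πζ/√(1−ζ²)) = 3.02%.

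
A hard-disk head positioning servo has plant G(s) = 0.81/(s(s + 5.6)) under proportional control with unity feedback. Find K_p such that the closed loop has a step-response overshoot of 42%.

From %OS = 100·exp(−πζ/√(1−ζ²)) = 42%, ζ = −ln(0.42)/√(π²+ln²(0.42)) = 0.2662.
Characteristic equation s² + 5.6s + 0.81K_p = 0 gives ζ = 5.6/(2√(0.81K_p)).
Setting ζ = 0.2662: √(0.81K_p) = 5.6/(2·0.2662) = 10.52, so K_p = 110.7/0.81 = 137.

K_p = 137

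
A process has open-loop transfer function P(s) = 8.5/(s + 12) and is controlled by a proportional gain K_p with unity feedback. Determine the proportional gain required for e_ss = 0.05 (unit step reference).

K_p = 26.8

For a type-0 loop with proportional control, e_ss = 1/(1 + K_p·P(0)).
P(0) = 0.7083. Require 1/(1 + K_p·0.7083) = 0.05, so 1 + 0.7083·K_p = 20.
K_p = (20 − 1)/0.7083 = 26.8.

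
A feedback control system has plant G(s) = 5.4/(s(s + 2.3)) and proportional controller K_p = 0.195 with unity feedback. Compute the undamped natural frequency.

The closed-loop denominator is s(s+2.3) + 0.195·5.4 = s² + 2.3s + 1.053.
Matching s² + 2ζω_n s + ω_n²: ω_n = √1.053 = 1.026 rad/s and 2ζω_n = 2.3, so ζ = 2.3/(2·1.026) = 1.12.

ω_n = 1.03 rad/s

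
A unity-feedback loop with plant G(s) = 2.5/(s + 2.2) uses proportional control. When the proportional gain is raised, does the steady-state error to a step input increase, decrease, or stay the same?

decrease

The position error constant K_pos = K_p·G(0) grows with K_p, and e_ss = 1/(1+K_pos) falls.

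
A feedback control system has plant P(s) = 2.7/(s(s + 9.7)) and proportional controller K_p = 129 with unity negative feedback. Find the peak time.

T_p = 0.174 s

Closed-loop characteristic equation: s² + 9.7s + 348.3 = 0, so ω_n = 18.66 rad/s and ζ = 9.7/(2·18.66) = 0.2599.
Damped frequency ω_d = ω_n√(1−ζ²) = 18.02 rad/s, so peak time T_p = π/ω_d = 0.174 s.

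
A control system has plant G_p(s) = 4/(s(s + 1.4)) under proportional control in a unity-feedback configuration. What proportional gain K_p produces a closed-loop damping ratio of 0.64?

K_p = 0.299

Closed-loop characteristic equation: s² + 1.4s + K_p·4 = 0.
So ω_n = √(4K_p) and 2ζω_n = 1.4, giving ζ = 1.4/(2√(4K_p)).
Setting ζ = 0.64: √(4K_p) = 1.4/(2·0.64) = 1.094, so K_p = 1.196/4 = 0.299.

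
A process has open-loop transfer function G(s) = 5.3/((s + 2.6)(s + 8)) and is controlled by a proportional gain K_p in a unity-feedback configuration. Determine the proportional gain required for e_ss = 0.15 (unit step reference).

K_p = 22.2

For a type-0 loop with proportional control, e_ss = 1/(1 + K_p·G(0)).
G(0) = 0.2548. Require 1/(1 + K_p·0.2548) = 0.15, so 1 + 0.2548·K_p = 6.667.
K_p = (6.667 − 1)/0.2548 = 22.2.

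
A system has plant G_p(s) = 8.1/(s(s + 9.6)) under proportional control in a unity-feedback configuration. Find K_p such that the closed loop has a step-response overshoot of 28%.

From %OS = 100·exp(−πζ/√(1−ζ²)) = 28%, ζ = −ln(0.28)/√(π²+ln²(0.28)) = 0.3755.
Characteristic equation s² + 9.6s + 8.1K_p = 0 gives ζ = 9.6/(2√(8.1K_p)).
Setting ζ = 0.3755: √(8.1K_p) = 9.6/(2·0.3755) = 12.78, so K_p = 163.4/8.1 = 20.2.

K_p = 20.2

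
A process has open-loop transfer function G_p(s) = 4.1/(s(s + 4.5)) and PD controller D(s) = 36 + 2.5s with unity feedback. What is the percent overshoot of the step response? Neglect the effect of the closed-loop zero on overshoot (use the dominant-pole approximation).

Forward path: (36 + 2.5s)·4.1/(s(s+4.5)). The closed-loop characteristic equation is s² + (4.5 + 4.1·2.5)s + 4.1·36 = 0.
That is s² + 14.75s + 147.6 = 0, so ω_n = 12.15 rad/s and ζ = 14.75/(2·12.15) = 0.607.
%OS = 100·exp(−πζ/√(1−ζ²)) = 9.07%.

9.07%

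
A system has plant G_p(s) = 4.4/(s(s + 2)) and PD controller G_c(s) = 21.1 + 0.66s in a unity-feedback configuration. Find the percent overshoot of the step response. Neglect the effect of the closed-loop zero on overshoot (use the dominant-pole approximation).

Forward path: (21.1 + 0.66s)·4.4/(s(s+2)). The closed-loop characteristic equation is s² + (2 + 4.4·0.66)s + 4.4·21.1 = 0.
That is s² + 4.904s + 92.84 = 0, so ω_n = 9.635 rad/s and ζ = 4.904/(2·9.635) = 0.2545.
%OS = 100·exp(−πζ/√(1−ζ²)) = 43.7%.

43.7%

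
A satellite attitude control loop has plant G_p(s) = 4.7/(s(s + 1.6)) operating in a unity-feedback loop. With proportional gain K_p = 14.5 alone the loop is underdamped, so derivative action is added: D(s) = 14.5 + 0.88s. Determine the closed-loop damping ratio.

ζ = 0.347

Forward path: (14.5 + 0.88s)·4.7/(s(s+1.6)). The closed-loop characteristic equation is s² + (1.6 + 4.7·0.88)s + 4.7·14.5 = 0.
That is s² + 5.736s + 68.15 = 0, so ω_n = 8.255 rad/s and ζ = 5.736/(2·8.255) = 0.3474.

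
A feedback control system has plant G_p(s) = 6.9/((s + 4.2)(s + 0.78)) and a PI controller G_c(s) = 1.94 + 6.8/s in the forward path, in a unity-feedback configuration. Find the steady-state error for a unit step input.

The open loop G_c(s)G_p(s) has a pole at the origin (type 1), so the static position error constant is infinite and e_ss = 1/(1+∞) = 0.

0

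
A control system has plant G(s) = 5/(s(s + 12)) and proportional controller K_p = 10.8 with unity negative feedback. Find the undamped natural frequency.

ω_n = 7.35 rad/s

With unity feedback the closed-loop characteristic equation is s² + 12s + 10.8·5 = s² + 12s + 54 = 0.
So ω_n² = 54 ⇒ ω_n = 7.348 rad/s, and ζ = 12/(2ω_n) = 0.816.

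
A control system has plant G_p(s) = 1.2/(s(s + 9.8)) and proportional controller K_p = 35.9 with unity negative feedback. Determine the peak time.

From 1 + K_pG_p(s) = 0: s² + 9.8s + 43.08 = 0 ⇒ ω_n = 6.564, ζ = 0.7465.
Damped frequency ω_d = ω_n√(1−ζ²) = 4.367 rad/s, so peak time T_p = π/ω_d = 0.719 s.

T_p = 0.719 s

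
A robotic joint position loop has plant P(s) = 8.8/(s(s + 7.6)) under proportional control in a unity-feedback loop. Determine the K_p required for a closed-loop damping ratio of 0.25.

Closed-loop characteristic equation: s² + 7.6s + K_p·8.8 = 0.
So ω_n = √(8.8K_p) and 2ζω_n = 7.6, giving ζ = 7.6/(2√(8.8K_p)).
Setting ζ = 0.25: √(8.8K_p) = 7.6/(2·0.25) = 15.2, so K_p = 231/8.8 = 26.3.

K_p = 26.3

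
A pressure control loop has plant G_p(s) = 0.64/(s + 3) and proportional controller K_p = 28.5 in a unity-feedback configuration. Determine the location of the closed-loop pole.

Closed-loop transfer function: T(s) = K_p·G_p(s)/(1 + K_p·G_p(s)) = 18.24/(s + 3 + 18.24) = 18.24/(s + 21.24).
The closed-loop pole is at s = −21.24.

s = -21.24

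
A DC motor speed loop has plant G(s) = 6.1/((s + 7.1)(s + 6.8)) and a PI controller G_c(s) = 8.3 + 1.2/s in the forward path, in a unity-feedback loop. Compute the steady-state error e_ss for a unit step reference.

The open loop G_c(s)G(s) has a pole at the origin (type 1), so the static position error constant is infinite and e_ss = 1/(1+∞) = 0.

0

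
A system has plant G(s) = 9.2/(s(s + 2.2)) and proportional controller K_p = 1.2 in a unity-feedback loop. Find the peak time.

Closed-loop characteristic equation: s² + 2.2s + 11.04 = 0, so ω_n = 3.323 rad/s and ζ = 2.2/(2·3.323) = 0.3311.
Damped frequency ω_d = ω_n√(1−ζ²) = 3.135 rad/s, so peak time T_p = π/ω_d = 1 s.

T_p = 1 s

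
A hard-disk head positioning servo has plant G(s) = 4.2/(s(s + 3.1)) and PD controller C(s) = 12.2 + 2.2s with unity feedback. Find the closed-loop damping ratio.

ζ = 0.862

Forward path: (12.2 + 2.2s)·4.2/(s(s+3.1)). The closed-loop characteristic equation is s² + (3.1 + 4.2·2.2)s + 4.2·12.2 = 0.
That is s² + 12.34s + 51.24 = 0, so ω_n = 7.158 rad/s and ζ = 12.34/(2·7.158) = 0.8619.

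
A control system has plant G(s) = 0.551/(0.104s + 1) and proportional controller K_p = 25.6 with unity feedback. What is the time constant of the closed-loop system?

Closed loop: T(s) = K_p·G/(1+K_p·G) = 14.11/(0.104s + 1 + 14.11), with pole at s = −(1 + 14.11)/0.104 = −145.2.
Closed-loop time constant τ = 1/145.2 = 0.00688 s.

τ = 0.00688 s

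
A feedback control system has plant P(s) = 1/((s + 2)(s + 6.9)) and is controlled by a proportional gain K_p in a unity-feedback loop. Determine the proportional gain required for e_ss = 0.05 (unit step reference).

K_p = 262

The loop is type 0, so e_ss(step) = 1/(1 + K_pos) with K_pos = K_p·P(0).
P(0) = 0.07246. Require 1/(1 + K_p·0.07246) = 0.05, so 1 + 0.07246·K_p = 20.
K_p = (20 − 1)/0.07246 = 262.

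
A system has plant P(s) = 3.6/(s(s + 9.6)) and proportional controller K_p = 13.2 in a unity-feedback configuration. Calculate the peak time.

The closed-loop denominator s² + 9.6s + 47.52 gives ω_n = √47.52 = 6.893 and ζ = 9.6/(2ω_n) = 0.6963.
Damped frequency ω_d = ω_n√(1−ζ²) = 4.948 rad/s, so peak time T_p = π/ω_d = 0.635 s.

T_p = 0.635 s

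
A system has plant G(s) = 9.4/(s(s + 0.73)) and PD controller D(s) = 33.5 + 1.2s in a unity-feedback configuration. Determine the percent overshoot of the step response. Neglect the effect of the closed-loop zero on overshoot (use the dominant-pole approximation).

Forward path: (33.5 + 1.2s)·9.4/(s(s+0.73)). The closed-loop characteristic equation is s² + (0.73 + 9.4·1.2)s + 9.4·33.5 = 0.
That is s² + 12.01s + 314.9 = 0, so ω_n = 17.75 rad/s and ζ = 12.01/(2·17.75) = 0.3384.
%OS = 100·exp(−πζ/√(1−ζ²)) = 32.3%.

32.3%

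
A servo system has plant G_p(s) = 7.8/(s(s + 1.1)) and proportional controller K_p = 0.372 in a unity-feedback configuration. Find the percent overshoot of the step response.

34.2%

From 1 + K_pG_p(s) = 0: s² + 1.1s + 2.902 = 0 ⇒ ω_n = 1.703, ζ = 0.3229.
%OS = 100·exp(−πζ/√(1−ζ²)) = 100·exp(−π·0.3229/√0.8957) = 34.2%.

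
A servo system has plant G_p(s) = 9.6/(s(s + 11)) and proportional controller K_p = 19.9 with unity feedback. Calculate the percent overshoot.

Closed-loop characteristic equation: s² + 11s + 191 = 0, so ω_n = 13.82 rad/s and ζ = 11/(2·13.82) = 0.3979.
%OS = 100·exp(−πζ/√(1−ζ²)) = 100·exp(−π·0.3979/√0.8417) = 25.6%.

25.6%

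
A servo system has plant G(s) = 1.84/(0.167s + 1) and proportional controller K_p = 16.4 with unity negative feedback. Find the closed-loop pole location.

s = -186.7

Closed loop: T(s) = K_p·G/(1+K_p·G) = 30.18/(0.167s + 1 + 30.18), with pole at s = −(1 + 30.18)/0.167 = −186.7.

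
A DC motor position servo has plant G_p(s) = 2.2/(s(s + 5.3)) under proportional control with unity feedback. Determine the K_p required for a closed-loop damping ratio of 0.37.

Closed-loop characteristic equation: s² + 5.3s + K_p·2.2 = 0.
So ω_n = √(2.2K_p) and 2ζω_n = 5.3, giving ζ = 5.3/(2√(2.2K_p)).
Setting ζ = 0.37: √(2.2K_p) = 5.3/(2·0.37) = 7.162, so K_p = 51.3/2.2 = 23.3.

K_p = 23.3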